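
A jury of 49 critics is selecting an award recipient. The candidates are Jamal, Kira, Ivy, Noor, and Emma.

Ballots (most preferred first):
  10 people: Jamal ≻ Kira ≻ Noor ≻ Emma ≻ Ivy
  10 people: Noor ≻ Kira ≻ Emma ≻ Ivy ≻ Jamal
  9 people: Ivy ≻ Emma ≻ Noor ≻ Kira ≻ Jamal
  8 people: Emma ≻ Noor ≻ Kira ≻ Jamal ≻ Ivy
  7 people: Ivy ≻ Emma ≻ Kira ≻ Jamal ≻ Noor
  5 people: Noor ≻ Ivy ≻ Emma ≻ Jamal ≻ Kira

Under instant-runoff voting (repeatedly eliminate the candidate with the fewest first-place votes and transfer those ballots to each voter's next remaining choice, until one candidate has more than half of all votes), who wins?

Noor

Round 1: Jamal 10, Kira 0, Ivy 16, Noor 15, Emma 8. Kira eliminated.
Round 2: Jamal 10, Ivy 16, Noor 15, Emma 8. Emma eliminated.
Round 3: Jamal 10, Ivy 16, Noor 23. Jamal eliminated.
Round 4: Ivy 16, Noor 33. Noor has a majority (≥25).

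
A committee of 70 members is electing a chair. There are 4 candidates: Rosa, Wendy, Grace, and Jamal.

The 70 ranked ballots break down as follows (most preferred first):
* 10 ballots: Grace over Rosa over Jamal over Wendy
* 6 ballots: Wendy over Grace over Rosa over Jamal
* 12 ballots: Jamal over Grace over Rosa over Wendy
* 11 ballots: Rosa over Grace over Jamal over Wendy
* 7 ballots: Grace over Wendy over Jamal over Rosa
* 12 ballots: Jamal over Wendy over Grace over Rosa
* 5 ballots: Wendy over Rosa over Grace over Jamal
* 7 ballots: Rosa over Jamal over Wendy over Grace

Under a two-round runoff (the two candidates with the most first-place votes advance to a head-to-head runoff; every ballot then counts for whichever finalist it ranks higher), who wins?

Round 1 first-place votes: Rosa 18, Wendy 11, Grace 17, Jamal 24. Jamal and Rosa advance.
Runoff: Jamal is ranked above Rosa on 31 ballots, Rosa above Jamal on 39.

Rosa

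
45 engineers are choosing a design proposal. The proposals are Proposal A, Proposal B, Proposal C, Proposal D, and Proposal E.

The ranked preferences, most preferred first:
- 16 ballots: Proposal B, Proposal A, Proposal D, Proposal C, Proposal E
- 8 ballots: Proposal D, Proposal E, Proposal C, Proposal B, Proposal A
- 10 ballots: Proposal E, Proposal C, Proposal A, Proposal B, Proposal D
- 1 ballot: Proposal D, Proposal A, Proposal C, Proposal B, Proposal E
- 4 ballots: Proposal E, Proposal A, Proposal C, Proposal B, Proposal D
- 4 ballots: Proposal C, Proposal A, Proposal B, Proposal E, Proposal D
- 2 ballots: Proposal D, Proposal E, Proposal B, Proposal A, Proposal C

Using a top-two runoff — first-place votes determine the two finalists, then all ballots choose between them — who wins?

Round 1 first-place votes: Proposal A 0, Proposal B 16, Proposal C 4, Proposal D 11, Proposal E 14. Proposal B and Proposal E advance.
Runoff: Proposal B is ranked above Proposal E on 21 ballots, Proposal E above Proposal B on 24.

Proposal E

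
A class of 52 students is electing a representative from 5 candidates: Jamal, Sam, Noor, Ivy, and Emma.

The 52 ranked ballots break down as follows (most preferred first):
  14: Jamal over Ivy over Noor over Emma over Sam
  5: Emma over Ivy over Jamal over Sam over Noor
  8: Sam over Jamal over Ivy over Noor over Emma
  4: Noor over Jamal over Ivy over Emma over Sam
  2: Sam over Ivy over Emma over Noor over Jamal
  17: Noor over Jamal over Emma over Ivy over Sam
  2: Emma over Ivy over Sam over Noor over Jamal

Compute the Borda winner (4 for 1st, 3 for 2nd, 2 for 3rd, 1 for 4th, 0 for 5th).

Jamal: 14×4 + 5×2 + 8×3 + 4×3 + 2×0 + 17×3 + 2×0 = 153
Sam: 14×0 + 5×1 + 8×4 + 4×0 + 2×4 + 17×0 + 2×2 = 49
Noor: 14×2 + 5×0 + 8×1 + 4×4 + 2×1 + 17×4 + 2×1 = 124
Ivy: 14×3 + 5×3 + 8×2 + 4×2 + 2×3 + 17×1 + 2×3 = 110
Emma: 14×1 + 5×4 + 8×0 + 4×1 + 2×2 + 17×2 + 2×4 = 84

Jamal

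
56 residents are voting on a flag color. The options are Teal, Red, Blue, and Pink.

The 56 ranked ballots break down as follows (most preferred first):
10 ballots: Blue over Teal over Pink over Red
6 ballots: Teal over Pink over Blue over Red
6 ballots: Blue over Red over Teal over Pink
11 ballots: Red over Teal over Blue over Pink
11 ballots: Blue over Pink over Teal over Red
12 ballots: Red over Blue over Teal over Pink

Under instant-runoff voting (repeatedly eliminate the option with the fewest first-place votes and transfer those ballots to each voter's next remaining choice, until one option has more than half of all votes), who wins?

Round 1: Teal 6, Red 23, Blue 27, Pink 0. Pink eliminated.
Round 2: Teal 6, Red 23, Blue 27. Teal eliminated.
Round 3: Red 23, Blue 33. Blue has a majority (≥29).

Blue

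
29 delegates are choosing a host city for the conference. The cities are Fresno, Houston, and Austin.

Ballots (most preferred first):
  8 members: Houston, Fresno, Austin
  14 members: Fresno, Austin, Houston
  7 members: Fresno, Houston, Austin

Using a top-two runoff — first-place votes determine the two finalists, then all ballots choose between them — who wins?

Fresno

Round 1 first-place votes: Fresno 21, Houston 8, Austin 0. Fresno and Houston advance.
Runoff: Fresno is ranked above Houston on 21 ballots, Houston above Fresno on 8.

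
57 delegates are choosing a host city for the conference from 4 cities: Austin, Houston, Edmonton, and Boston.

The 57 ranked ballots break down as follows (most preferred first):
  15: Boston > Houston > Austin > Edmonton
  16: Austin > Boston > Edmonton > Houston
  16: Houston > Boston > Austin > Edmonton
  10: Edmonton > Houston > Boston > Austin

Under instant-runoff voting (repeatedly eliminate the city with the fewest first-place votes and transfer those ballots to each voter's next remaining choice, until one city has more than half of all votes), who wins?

Houston

Round 1: Austin 16, Houston 16, Edmonton 10, Boston 15. Edmonton eliminated.
Round 2: Austin 16, Houston 26, Boston 15. Boston eliminated.
Round 3: Austin 16, Houston 41. Houston has a majority (≥29).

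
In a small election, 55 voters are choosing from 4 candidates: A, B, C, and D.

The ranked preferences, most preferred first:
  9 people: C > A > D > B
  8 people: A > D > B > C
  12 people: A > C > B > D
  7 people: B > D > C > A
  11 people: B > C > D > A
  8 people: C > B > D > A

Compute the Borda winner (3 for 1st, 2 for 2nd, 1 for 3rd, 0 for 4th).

A: 9×2 + 8×3 + 12×3 + 7×0 + 11×0 + 8×0 = 78
B: 9×0 + 8×1 + 12×1 + 7×3 + 11×3 + 8×2 = 90
C: 9×3 + 8×0 + 12×2 + 7×1 + 11×2 + 8×3 = 104
D: 9×1 + 8×2 + 12×0 + 7×2 + 11×1 + 8×1 = 58

C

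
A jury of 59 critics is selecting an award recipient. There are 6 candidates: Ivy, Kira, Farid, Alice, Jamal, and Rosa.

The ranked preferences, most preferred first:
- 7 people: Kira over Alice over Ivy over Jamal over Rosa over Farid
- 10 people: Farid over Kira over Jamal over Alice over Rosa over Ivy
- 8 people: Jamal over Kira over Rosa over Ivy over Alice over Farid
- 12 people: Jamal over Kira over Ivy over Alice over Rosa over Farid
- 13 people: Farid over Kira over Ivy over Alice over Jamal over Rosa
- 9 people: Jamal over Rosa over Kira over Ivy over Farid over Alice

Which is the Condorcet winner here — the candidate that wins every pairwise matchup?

Kira

Kira vs Ivy: 59–0
Kira vs Farid: 36–23
Kira vs Alice: 59–0
Kira vs Jamal: 30–29
Kira vs Rosa: 50–9
Kira beats every other candidate.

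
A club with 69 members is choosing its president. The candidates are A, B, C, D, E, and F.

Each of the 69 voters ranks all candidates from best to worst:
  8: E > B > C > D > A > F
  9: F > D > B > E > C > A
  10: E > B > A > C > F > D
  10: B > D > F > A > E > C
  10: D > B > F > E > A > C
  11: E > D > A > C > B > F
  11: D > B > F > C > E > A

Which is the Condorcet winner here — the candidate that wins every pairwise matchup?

D vs A: 59–10
D vs B: 41–28
D vs C: 51–18
D vs E: 40–29
D vs F: 50–19
D beats every other candidate.

D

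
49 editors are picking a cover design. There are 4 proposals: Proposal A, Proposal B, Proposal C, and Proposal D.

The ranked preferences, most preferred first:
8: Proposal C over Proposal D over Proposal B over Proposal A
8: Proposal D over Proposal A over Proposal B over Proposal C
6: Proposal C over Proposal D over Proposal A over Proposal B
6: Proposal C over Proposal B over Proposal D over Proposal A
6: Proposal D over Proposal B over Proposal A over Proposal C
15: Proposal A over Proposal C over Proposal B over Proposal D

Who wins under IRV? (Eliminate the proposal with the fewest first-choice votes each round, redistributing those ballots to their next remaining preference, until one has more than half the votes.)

Round 1: Proposal A 15, Proposal B 0, Proposal C 20, Proposal D 14. Proposal B eliminated.
Round 2: Proposal A 15, Proposal C 20, Proposal D 14. Proposal D eliminated.
Round 3: Proposal A 29, Proposal C 20. Proposal A has a majority (≥25).

Proposal A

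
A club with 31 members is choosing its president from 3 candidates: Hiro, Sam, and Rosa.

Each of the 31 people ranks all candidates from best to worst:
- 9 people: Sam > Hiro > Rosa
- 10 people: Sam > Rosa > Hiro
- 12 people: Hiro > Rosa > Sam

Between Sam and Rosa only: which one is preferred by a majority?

Sam is ranked above Rosa on 19 ballots; Rosa above Sam on 12.

Sam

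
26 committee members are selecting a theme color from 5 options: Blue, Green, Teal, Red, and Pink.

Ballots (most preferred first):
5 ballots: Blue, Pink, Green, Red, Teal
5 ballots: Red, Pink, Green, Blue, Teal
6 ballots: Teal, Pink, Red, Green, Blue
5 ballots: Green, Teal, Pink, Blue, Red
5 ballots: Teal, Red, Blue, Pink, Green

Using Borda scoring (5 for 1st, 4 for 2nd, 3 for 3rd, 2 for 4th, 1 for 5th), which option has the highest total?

Blue: 5×5 + 5×2 + 6×1 + 5×2 + 5×3 = 66
Green: 5×3 + 5×3 + 6×2 + 5×5 + 5×1 = 72
Teal: 5×1 + 5×1 + 6×5 + 5×4 + 5×5 = 85
Red: 5×2 + 5×5 + 6×3 + 5×1 + 5×4 = 78
Pink: 5×4 + 5×4 + 6×4 + 5×3 + 5×2 = 89

Pink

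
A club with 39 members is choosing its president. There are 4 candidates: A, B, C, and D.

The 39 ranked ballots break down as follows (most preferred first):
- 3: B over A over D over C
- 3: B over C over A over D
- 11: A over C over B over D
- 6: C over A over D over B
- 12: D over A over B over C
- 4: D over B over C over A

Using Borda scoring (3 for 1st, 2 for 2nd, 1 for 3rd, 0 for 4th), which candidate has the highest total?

A

A: 3×2 + 3×1 + 11×3 + 6×2 + 12×2 + 4×0 = 78
B: 3×3 + 3×3 + 11×1 + 6×0 + 12×1 + 4×2 = 49
C: 3×0 + 3×2 + 11×2 + 6×3 + 12×0 + 4×1 = 50
D: 3×1 + 3×0 + 11×0 + 6×1 + 12×3 + 4×3 = 57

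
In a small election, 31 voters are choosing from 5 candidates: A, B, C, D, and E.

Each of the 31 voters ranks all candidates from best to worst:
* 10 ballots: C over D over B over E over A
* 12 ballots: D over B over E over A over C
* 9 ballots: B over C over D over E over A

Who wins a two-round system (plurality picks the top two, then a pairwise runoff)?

Round 1 first-place votes: A 0, B 9, C 10, D 12, E 0. D and C advance.
Runoff: D is ranked above C on 12 ballots, C above D on 19.

C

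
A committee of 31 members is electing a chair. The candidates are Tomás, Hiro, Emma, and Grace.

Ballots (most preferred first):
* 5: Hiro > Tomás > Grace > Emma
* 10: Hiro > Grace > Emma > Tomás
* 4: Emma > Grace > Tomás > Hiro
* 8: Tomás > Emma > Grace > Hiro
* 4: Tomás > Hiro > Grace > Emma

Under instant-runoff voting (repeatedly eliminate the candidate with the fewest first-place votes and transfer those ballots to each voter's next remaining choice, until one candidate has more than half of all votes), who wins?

Round 1: Tomás 12, Hiro 15, Emma 4, Grace 0. Grace eliminated.
Round 2: Tomás 12, Hiro 15, Emma 4. Emma eliminated.
Round 3: Tomás 16, Hiro 15. Tomás has a majority (≥16).

Tomás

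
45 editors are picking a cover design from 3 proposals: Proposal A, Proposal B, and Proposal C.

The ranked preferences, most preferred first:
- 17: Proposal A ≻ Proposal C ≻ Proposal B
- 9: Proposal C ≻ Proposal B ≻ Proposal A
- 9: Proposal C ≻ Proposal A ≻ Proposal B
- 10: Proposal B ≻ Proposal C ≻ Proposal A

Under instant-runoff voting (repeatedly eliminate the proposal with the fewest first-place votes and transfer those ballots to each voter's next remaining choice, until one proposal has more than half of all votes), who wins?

Proposal C

Round 1: Proposal A 17, Proposal B 10, Proposal C 18. Proposal B eliminated.
Round 2: Proposal A 17, Proposal C 28. Proposal C has a majority (≥23).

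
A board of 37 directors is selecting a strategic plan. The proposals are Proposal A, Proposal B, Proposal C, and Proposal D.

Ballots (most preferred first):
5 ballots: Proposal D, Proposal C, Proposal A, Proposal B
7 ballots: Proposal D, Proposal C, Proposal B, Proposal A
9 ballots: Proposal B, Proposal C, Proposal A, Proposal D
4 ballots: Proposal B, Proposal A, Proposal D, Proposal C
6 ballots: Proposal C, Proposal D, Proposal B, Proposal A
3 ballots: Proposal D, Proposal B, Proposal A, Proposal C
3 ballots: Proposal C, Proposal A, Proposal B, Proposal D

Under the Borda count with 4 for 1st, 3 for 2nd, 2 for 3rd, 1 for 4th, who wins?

Proposal A: 5×2 + 7×1 + 9×2 + 4×3 + 6×1 + 3×2 + 3×3 = 68
Proposal B: 5×1 + 7×2 + 9×4 + 4×4 + 6×2 + 3×3 + 3×2 = 98
Proposal C: 5×3 + 7×3 + 9×3 + 4×1 + 6×4 + 3×1 + 3×4 = 106
Proposal D: 5×4 + 7×4 + 9×1 + 4×2 + 6×3 + 3×4 + 3×1 = 98

Proposal C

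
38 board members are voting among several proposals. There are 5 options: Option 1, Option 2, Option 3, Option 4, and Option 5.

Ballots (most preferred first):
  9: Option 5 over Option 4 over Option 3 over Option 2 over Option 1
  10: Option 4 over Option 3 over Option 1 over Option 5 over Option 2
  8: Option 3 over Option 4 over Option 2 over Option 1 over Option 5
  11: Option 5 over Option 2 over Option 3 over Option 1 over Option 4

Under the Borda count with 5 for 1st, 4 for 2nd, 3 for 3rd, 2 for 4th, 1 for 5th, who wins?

Option 1: 9×1 + 10×3 + 8×2 + 11×2 = 77
Option 2: 9×2 + 10×1 + 8×3 + 11×4 = 96
Option 3: 9×3 + 10×4 + 8×5 + 11×3 = 140
Option 4: 9×4 + 10×5 + 8×4 + 11×1 = 129
Option 5: 9×5 + 10×2 + 8×1 + 11×5 = 128

Option 3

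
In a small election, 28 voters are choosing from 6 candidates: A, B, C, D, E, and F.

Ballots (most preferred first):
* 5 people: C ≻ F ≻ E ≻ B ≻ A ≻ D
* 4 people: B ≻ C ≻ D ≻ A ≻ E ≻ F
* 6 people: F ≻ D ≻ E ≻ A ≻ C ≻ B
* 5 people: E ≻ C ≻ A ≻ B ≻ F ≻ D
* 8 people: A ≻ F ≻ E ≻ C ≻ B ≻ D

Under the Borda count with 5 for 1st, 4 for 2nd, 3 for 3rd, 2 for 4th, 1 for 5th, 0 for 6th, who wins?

A: 5×1 + 4×2 + 6×2 + 5×3 + 8×5 = 80
B: 5×2 + 4×5 + 6×0 + 5×2 + 8×1 = 48
C: 5×5 + 4×4 + 6×1 + 5×4 + 8×2 = 83
D: 5×0 + 4×3 + 6×4 + 5×0 + 8×0 = 36
E: 5×3 + 4×1 + 6×3 + 5×5 + 8×3 = 86
F: 5×4 + 4×0 + 6×5 + 5×1 + 8×4 = 87

F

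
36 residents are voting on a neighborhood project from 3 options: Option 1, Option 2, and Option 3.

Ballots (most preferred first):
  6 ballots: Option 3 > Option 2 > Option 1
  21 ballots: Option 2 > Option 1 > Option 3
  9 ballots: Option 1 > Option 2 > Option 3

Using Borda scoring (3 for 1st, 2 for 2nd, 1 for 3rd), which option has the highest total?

Option 1: 6×1 + 21×2 + 9×3 = 75
Option 2: 6×2 + 21×3 + 9×2 = 93
Option 3: 6×3 + 21×1 + 9×1 = 48

Option 2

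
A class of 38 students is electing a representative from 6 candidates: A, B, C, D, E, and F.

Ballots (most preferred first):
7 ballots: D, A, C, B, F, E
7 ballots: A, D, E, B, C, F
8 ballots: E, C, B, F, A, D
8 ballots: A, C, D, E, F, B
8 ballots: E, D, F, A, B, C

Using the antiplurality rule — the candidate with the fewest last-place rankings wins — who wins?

Last-place votes: A 0, B 8, C 8, D 8, E 7, F 7.

A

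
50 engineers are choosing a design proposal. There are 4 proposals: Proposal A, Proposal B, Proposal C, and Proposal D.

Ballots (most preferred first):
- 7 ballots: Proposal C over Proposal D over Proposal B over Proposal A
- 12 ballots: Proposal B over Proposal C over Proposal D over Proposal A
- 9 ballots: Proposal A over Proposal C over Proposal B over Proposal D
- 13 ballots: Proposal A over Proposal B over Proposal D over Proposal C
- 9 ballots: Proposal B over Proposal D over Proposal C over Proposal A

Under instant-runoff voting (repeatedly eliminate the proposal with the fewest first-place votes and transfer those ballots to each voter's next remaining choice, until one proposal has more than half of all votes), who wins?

Round 1: Proposal A 22, Proposal B 21, Proposal C 7, Proposal D 0. Proposal D eliminated.
Round 2: Proposal A 22, Proposal B 21, Proposal C 7. Proposal C eliminated.
Round 3: Proposal A 22, Proposal B 28. Proposal B has a majority (≥26).

Proposal B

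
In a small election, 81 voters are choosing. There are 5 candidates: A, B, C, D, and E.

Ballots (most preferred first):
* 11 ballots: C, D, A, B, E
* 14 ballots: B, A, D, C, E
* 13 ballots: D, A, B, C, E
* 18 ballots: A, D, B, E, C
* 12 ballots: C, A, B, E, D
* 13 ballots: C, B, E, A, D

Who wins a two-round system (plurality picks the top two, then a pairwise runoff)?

A

Round 1 first-place votes: A 18, B 14, C 36, D 13, E 0. C and A advance.
Runoff: C is ranked above A on 36 ballots, A above C on 45.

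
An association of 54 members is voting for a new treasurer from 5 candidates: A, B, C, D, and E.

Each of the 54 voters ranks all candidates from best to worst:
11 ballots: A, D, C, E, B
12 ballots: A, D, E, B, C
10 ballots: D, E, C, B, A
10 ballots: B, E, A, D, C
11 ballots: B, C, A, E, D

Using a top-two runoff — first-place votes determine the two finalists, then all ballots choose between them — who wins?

B

Round 1 first-place votes: A 23, B 21, C 0, D 10, E 0. A and B advance.
Runoff: A is ranked above B on 23 ballots, B above A on 31.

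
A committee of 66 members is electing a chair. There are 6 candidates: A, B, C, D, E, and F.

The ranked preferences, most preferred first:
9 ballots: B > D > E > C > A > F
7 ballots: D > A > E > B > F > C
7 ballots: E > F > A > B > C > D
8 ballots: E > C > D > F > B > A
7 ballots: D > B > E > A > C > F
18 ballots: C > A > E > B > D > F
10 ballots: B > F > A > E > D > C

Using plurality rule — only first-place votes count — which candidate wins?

B

First-place votes: A 0, B 19, C 18, D 14, E 15, F 0.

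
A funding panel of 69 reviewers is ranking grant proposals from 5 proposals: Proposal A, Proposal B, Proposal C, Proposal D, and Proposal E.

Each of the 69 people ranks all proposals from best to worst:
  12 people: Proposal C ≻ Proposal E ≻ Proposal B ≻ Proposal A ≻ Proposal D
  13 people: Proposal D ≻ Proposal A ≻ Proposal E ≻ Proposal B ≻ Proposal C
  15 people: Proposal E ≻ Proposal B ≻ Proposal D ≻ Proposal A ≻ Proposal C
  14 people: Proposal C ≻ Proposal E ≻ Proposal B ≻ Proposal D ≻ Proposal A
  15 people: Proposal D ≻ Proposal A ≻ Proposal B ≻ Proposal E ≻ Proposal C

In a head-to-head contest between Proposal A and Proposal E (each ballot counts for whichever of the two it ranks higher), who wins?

Proposal E

Proposal A is ranked above Proposal E on 28 ballots; Proposal E above Proposal A on 41.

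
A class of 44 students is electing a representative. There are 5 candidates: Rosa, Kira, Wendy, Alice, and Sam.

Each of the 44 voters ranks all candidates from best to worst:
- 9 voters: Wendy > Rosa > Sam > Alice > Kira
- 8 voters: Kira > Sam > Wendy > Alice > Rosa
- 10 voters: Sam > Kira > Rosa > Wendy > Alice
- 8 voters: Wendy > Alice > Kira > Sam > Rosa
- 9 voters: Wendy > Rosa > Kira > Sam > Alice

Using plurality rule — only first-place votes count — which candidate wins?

First-place votes: Rosa 0, Kira 8, Wendy 26, Alice 0, Sam 10.

Wendy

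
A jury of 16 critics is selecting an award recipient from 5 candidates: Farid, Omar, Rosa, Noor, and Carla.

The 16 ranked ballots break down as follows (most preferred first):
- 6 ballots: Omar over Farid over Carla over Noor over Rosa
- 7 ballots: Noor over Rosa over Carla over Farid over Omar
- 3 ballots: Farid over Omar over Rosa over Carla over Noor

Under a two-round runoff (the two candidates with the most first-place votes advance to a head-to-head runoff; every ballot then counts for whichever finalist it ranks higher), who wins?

Round 1 first-place votes: Farid 3, Omar 6, Rosa 0, Noor 7, Carla 0. Noor and Omar advance.
Runoff: Noor is ranked above Omar on 7 ballots, Omar above Noor on 9.

Omar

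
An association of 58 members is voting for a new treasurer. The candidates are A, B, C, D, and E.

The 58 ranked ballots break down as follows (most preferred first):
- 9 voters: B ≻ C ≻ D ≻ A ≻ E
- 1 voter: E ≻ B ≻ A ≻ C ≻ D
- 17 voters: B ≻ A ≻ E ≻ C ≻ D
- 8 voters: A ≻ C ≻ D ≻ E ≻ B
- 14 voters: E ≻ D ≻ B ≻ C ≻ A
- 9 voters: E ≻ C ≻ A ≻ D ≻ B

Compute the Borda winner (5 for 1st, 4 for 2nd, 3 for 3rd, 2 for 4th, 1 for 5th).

E

A: 9×2 + 1×3 + 17×4 + 8×5 + 14×1 + 9×3 = 170
B: 9×5 + 1×4 + 17×5 + 8×1 + 14×3 + 9×1 = 193
C: 9×4 + 1×2 + 17×2 + 8×4 + 14×2 + 9×4 = 168
D: 9×3 + 1×1 + 17×1 + 8×3 + 14×4 + 9×2 = 143
E: 9×1 + 1×5 + 17×3 + 8×2 + 14×5 + 9×5 = 196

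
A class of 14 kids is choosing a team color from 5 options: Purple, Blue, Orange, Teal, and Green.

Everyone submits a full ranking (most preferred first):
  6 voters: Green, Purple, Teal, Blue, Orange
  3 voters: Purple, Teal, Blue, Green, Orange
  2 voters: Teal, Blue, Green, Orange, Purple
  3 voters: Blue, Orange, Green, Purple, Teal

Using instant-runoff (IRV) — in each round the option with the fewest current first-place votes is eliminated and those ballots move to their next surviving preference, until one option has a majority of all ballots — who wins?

Round 1: Purple 3, Blue 3, Orange 0, Teal 2, Green 6. Orange eliminated.
Round 2: Purple 3, Blue 3, Teal 2, Green 6. Teal eliminated.
Round 3: Purple 3, Blue 5, Green 6. Purple eliminated.
Round 4: Blue 8, Green 6. Blue has a majority (≥8).

Blue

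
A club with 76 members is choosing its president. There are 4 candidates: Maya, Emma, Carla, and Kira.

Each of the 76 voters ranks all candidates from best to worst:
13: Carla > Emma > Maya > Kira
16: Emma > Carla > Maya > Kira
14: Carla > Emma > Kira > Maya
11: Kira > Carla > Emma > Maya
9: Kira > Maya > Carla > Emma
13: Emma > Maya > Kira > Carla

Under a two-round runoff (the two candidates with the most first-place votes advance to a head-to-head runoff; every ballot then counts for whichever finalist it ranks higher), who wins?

Carla

Round 1 first-place votes: Maya 0, Emma 29, Carla 27, Kira 20. Emma and Carla advance.
Runoff: Emma is ranked above Carla on 29 ballots, Carla above Emma on 47.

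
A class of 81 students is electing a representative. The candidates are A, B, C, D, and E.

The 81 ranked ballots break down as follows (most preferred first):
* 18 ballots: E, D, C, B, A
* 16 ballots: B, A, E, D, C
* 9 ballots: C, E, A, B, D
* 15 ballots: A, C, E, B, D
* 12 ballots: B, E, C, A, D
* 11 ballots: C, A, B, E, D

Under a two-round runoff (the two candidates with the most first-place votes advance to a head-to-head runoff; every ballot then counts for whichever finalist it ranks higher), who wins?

C

Round 1 first-place votes: A 15, B 28, C 20, D 0, E 18. B and C advance.
Runoff: B is ranked above C on 28 ballots, C above B on 53.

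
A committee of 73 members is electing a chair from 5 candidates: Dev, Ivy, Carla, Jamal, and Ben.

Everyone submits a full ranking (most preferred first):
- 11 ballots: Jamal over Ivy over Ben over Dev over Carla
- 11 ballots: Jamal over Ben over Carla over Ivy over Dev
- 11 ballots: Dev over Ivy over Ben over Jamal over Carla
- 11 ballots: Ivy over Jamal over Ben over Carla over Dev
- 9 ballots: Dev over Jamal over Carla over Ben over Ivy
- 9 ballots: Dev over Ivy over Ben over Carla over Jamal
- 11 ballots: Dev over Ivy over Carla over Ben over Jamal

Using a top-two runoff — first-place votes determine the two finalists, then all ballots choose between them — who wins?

Round 1 first-place votes: Dev 40, Ivy 11, Carla 0, Jamal 22, Ben 0. Dev and Jamal advance.
Runoff: Dev is ranked above Jamal on 40 ballots, Jamal above Dev on 33.

Dev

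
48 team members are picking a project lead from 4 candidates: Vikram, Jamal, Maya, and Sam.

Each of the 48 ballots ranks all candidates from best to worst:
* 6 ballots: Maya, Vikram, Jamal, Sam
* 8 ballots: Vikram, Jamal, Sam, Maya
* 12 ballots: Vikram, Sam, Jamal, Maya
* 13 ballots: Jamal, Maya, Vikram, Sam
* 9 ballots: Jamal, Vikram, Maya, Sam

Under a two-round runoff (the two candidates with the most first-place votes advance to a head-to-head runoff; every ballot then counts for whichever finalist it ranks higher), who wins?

Round 1 first-place votes: Vikram 20, Jamal 22, Maya 6, Sam 0. Jamal and Vikram advance.
Runoff: Jamal is ranked above Vikram on 22 ballots, Vikram above Jamal on 26.

Vikram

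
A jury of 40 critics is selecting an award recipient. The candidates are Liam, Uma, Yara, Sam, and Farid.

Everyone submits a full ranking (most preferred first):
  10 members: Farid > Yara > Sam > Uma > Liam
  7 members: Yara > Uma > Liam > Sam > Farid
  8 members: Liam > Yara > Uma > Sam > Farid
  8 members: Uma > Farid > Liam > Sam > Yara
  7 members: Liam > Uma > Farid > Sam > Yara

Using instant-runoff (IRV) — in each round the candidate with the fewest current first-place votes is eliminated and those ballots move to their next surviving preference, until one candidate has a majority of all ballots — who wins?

Uma

Round 1: Liam 15, Uma 8, Yara 7, Sam 0, Farid 10. Sam eliminated.
Round 2: Liam 15, Uma 8, Yara 7, Farid 10. Yara eliminated.
Round 3: Liam 15, Uma 15, Farid 10. Farid eliminated.
Round 4: Liam 15, Uma 25. Uma has a majority (≥21).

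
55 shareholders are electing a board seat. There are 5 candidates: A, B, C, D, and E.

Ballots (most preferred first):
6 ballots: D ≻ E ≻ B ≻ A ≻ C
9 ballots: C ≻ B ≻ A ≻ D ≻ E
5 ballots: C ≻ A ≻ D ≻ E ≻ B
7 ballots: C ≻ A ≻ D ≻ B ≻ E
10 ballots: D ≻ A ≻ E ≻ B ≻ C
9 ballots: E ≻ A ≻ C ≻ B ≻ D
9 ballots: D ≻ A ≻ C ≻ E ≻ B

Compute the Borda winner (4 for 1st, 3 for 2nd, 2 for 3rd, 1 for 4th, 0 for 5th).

A: 6×1 + 9×2 + 5×3 + 7×3 + 10×3 + 9×3 + 9×3 = 144
B: 6×2 + 9×3 + 5×0 + 7×1 + 10×1 + 9×1 + 9×0 = 65
C: 6×0 + 9×4 + 5×4 + 7×4 + 10×0 + 9×2 + 9×2 = 120
D: 6×4 + 9×1 + 5×2 + 7×2 + 10×4 + 9×0 + 9×4 = 133
E: 6×3 + 9×0 + 5×1 + 7×0 + 10×2 + 9×4 + 9×1 = 88

A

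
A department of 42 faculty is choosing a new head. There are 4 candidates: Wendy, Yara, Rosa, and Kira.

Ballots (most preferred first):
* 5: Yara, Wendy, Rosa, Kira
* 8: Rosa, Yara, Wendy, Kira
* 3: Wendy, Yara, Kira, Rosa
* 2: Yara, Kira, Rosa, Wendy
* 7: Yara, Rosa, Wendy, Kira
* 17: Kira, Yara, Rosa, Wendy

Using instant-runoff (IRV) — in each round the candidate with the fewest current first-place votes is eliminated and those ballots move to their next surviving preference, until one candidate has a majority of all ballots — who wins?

Round 1: Wendy 3, Yara 14, Rosa 8, Kira 17. Wendy eliminated.
Round 2: Yara 17, Rosa 8, Kira 17. Rosa eliminated.
Round 3: Yara 25, Kira 17. Yara has a majority (≥22).

Yara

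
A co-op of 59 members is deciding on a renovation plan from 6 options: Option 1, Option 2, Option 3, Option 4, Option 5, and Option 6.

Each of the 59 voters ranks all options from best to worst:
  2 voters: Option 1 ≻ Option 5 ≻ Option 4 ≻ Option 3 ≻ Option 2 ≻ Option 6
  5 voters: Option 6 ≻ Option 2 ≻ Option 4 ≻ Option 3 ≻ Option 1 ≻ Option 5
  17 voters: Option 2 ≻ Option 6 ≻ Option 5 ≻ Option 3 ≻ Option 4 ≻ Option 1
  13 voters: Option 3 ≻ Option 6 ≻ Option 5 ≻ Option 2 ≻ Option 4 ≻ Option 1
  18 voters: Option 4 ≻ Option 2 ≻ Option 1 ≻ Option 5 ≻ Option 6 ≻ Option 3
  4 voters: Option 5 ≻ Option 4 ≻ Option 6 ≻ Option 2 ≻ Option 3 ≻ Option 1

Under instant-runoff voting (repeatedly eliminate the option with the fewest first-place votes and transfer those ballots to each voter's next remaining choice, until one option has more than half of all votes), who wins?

Round 1: Option 1 2, Option 2 17, Option 3 13, Option 4 18, Option 5 4, Option 6 5. Option 1 eliminated.
Round 2: Option 2 17, Option 3 13, Option 4 18, Option 5 6, Option 6 5. Option 6 eliminated.
Round 3: Option 2 22, Option 3 13, Option 4 18, Option 5 6. Option 5 eliminated.
Round 4: Option 2 22, Option 3 13, Option 4 24. Option 3 eliminated.
Round 5: Option 2 35, Option 4 24. Option 2 has a majority (≥30).

Option 2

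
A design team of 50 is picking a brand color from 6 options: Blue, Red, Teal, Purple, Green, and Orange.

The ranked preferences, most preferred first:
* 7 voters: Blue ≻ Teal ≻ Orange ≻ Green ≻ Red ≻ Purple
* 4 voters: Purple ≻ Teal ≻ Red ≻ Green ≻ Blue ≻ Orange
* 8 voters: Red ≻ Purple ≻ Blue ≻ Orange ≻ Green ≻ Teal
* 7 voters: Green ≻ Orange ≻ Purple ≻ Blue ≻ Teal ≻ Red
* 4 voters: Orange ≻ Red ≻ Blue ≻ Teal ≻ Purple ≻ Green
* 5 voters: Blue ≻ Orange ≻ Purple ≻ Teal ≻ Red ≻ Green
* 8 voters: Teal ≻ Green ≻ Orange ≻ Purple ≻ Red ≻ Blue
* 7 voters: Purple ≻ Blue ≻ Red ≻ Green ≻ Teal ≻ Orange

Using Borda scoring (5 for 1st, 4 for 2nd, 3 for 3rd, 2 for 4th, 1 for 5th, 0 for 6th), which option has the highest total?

Blue: 7×5 + 4×1 + 8×3 + 7×2 + 4×3 + 5×5 + 8×0 + 7×4 = 142
Red: 7×1 + 4×3 + 8×5 + 7×0 + 4×4 + 5×1 + 8×1 + 7×3 = 109
Teal: 7×4 + 4×4 + 8×0 + 7×1 + 4×2 + 5×2 + 8×5 + 7×1 = 116
Purple: 7×0 + 4×5 + 8×4 + 7×3 + 4×1 + 5×3 + 8×2 + 7×5 = 143
Green: 7×2 + 4×2 + 8×1 + 7×5 + 4×0 + 5×0 + 8×4 + 7×2 = 111
Orange: 7×3 + 4×0 + 8×2 + 7×4 + 4×5 + 5×4 + 8×3 + 7×0 = 129

Purple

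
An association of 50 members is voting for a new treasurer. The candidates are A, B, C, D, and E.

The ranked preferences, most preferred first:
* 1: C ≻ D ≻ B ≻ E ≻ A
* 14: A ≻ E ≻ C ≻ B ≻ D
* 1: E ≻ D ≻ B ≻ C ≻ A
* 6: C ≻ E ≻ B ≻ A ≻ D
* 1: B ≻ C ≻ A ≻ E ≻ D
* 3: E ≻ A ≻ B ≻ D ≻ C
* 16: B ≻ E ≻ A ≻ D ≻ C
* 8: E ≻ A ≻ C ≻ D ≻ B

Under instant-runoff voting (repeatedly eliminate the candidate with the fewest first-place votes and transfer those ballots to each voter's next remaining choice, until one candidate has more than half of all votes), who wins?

E

Round 1: A 14, B 17, C 7, D 0, E 12. D eliminated.
Round 2: A 14, B 17, C 7, E 12. C eliminated.
Round 3: A 14, B 18, E 18. A eliminated.
Round 4: B 18, E 32. E has a majority (≥26).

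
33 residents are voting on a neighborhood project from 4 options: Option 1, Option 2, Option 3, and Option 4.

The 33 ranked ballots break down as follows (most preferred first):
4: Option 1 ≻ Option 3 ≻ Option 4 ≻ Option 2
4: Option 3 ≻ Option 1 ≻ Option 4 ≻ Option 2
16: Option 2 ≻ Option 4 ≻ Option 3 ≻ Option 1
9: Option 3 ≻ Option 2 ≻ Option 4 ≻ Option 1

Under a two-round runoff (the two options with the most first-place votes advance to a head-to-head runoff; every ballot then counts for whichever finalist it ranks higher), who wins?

Option 3

Round 1 first-place votes: Option 1 4, Option 2 16, Option 3 13, Option 4 0. Option 2 and Option 3 advance.
Runoff: Option 2 is ranked above Option 3 on 16 ballots, Option 3 above Option 2 on 17.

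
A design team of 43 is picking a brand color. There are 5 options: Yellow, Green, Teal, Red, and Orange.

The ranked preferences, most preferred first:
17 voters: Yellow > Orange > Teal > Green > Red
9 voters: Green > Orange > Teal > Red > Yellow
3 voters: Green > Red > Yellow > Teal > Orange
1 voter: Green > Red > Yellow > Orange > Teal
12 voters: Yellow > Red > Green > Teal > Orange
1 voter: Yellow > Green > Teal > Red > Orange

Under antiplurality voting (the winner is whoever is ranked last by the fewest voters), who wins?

Last-place votes: Yellow 9, Green 0, Teal 1, Red 17, Orange 16.

Green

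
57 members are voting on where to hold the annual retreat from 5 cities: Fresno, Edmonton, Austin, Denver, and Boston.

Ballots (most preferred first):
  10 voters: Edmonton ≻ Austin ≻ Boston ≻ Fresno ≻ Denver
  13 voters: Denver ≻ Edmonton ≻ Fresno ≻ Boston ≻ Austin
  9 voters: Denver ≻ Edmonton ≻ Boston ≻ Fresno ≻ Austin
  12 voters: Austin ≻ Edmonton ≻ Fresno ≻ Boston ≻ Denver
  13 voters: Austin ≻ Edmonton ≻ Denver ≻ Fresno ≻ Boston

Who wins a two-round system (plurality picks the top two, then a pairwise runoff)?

Austin

Round 1 first-place votes: Fresno 0, Edmonton 10, Austin 25, Denver 22, Boston 0. Austin and Denver advance.
Runoff: Austin is ranked above Denver on 35 ballots, Denver above Austin on 22.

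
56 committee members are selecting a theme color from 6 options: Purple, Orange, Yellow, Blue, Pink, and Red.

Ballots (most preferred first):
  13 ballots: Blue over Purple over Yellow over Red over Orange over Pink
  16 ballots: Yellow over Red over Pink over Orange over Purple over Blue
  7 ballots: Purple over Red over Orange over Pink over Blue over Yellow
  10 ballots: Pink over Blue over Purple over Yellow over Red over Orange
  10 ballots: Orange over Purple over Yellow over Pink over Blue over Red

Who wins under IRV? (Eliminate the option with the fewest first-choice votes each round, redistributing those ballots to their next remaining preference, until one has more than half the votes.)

Orange

Round 1: Purple 7, Orange 10, Yellow 16, Blue 13, Pink 10, Red 0. Red eliminated.
Round 2: Purple 7, Orange 10, Yellow 16, Blue 13, Pink 10. Purple eliminated.
Round 3: Orange 17, Yellow 16, Blue 13, Pink 10. Pink eliminated.
Round 4: Orange 17, Yellow 16, Blue 23. Yellow eliminated.
Round 5: Orange 33, Blue 23. Orange has a majority (≥29).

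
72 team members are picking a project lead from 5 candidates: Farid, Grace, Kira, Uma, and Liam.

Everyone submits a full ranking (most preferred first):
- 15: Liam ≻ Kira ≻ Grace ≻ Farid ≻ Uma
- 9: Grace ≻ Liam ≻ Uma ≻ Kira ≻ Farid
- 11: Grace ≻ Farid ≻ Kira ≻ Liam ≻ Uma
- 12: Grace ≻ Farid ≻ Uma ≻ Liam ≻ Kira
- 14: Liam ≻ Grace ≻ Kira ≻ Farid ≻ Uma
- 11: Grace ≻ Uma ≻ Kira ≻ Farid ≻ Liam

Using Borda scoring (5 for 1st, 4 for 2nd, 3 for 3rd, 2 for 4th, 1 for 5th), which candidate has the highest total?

Farid: 15×2 + 9×1 + 11×4 + 12×4 + 14×2 + 11×2 = 181
Grace: 15×3 + 9×5 + 11×5 + 12×5 + 14×4 + 11×5 = 316
Kira: 15×4 + 9×2 + 11×3 + 12×1 + 14×3 + 11×3 = 198
Uma: 15×1 + 9×3 + 11×1 + 12×3 + 14×1 + 11×4 = 147
Liam: 15×5 + 9×4 + 11×2 + 12×2 + 14×5 + 11×1 = 238

Grace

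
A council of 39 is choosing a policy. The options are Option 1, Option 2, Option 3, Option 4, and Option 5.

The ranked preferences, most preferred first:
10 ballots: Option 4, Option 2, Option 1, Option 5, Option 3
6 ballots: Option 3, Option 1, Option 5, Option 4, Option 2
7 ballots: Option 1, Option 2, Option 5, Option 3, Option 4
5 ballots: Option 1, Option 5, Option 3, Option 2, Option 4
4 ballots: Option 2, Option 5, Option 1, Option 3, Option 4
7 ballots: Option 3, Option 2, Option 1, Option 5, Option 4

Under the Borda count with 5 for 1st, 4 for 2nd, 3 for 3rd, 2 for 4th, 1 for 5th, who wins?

Option 1: 10×3 + 6×4 + 7×5 + 5×5 + 4×3 + 7×3 = 147
Option 2: 10×4 + 6×1 + 7×4 + 5×2 + 4×5 + 7×4 = 132
Option 3: 10×1 + 6×5 + 7×2 + 5×3 + 4×2 + 7×5 = 112
Option 4: 10×5 + 6×2 + 7×1 + 5×1 + 4×1 + 7×1 = 85
Option 5: 10×2 + 6×3 + 7×3 + 5×4 + 4×4 + 7×2 = 109

Option 1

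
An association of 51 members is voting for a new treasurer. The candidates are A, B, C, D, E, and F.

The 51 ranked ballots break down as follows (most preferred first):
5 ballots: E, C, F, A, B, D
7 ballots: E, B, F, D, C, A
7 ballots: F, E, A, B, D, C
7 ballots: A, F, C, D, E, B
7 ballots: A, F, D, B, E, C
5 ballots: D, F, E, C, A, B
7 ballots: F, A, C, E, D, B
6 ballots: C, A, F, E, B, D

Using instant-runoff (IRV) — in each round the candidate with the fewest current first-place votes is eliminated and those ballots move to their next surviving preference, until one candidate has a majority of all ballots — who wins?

Round 1: A 14, B 0, C 6, D 5, E 12, F 14. B eliminated.
Round 2: A 14, C 6, D 5, E 12, F 14. D eliminated.
Round 3: A 14, C 6, E 12, F 19. C eliminated.
Round 4: A 20, E 12, F 19. E eliminated.
Round 5: A 20, F 31. F has a majority (≥26).

F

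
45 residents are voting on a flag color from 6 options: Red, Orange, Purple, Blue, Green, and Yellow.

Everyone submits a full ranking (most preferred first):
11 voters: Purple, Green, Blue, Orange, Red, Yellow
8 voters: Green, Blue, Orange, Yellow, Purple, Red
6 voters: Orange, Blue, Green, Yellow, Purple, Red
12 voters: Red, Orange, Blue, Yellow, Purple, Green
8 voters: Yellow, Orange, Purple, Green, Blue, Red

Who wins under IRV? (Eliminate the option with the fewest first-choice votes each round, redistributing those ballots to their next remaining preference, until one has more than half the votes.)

Round 1: Red 12, Orange 6, Purple 11, Blue 0, Green 8, Yellow 8. Blue eliminated.
Round 2: Red 12, Orange 6, Purple 11, Green 8, Yellow 8. Orange eliminated.
Round 3: Red 12, Purple 11, Green 14, Yellow 8. Yellow eliminated.
Round 4: Red 12, Purple 19, Green 14. Red eliminated.
Round 5: Purple 31, Green 14. Purple has a majority (≥23).

Purple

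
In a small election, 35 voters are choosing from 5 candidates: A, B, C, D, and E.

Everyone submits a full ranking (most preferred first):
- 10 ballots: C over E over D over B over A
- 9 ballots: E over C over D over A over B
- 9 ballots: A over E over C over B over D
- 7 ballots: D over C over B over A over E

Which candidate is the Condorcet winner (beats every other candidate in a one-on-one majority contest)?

E vs A: 19–16
E vs B: 28–7
E vs C: 18–17
E vs D: 28–7
E beats every other candidate.

E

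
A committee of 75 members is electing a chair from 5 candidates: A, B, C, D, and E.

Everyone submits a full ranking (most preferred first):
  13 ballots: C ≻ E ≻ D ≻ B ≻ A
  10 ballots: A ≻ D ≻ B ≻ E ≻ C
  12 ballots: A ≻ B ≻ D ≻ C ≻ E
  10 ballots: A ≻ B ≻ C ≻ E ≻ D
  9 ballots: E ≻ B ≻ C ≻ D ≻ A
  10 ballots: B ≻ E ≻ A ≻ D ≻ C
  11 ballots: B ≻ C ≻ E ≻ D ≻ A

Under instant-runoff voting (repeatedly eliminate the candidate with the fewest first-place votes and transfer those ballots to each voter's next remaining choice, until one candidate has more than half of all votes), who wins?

B

Round 1: A 32, B 21, C 13, D 0, E 9. D eliminated.
Round 2: A 32, B 21, C 13, E 9. E eliminated.
Round 3: A 32, B 30, C 13. C eliminated.
Round 4: A 32, B 43. B has a majority (≥38).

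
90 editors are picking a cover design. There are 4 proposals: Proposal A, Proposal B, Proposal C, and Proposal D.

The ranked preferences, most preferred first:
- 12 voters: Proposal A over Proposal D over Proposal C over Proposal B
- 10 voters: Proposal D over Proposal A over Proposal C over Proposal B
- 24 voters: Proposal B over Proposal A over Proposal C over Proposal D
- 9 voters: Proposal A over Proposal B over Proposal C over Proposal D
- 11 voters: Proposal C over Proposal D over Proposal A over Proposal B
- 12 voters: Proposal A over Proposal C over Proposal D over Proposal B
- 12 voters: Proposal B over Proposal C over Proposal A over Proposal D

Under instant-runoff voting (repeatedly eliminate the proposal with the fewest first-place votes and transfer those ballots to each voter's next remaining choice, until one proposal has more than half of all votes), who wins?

Proposal A

Round 1: Proposal A 33, Proposal B 36, Proposal C 11, Proposal D 10. Proposal D eliminated.
Round 2: Proposal A 43, Proposal B 36, Proposal C 11. Proposal C eliminated.
Round 3: Proposal A 54, Proposal B 36. Proposal A has a majority (≥46).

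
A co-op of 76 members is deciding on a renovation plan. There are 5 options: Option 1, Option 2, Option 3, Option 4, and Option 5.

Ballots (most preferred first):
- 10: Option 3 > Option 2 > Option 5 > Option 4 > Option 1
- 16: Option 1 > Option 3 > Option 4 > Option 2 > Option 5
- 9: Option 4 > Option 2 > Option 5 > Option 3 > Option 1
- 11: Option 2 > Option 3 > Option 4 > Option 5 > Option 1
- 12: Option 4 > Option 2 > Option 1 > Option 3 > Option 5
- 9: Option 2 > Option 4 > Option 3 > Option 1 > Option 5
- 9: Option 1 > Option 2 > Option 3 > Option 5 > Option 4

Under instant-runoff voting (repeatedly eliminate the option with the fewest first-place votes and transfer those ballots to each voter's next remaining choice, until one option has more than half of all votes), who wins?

Round 1: Option 1 25, Option 2 20, Option 3 10, Option 4 21, Option 5 0. Option 5 eliminated.
Round 2: Option 1 25, Option 2 20, Option 3 10, Option 4 21. Option 3 eliminated.
Round 3: Option 1 25, Option 2 30, Option 4 21. Option 4 eliminated.
Round 4: Option 1 25, Option 2 51. Option 2 has a majority (≥39).

Option 2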